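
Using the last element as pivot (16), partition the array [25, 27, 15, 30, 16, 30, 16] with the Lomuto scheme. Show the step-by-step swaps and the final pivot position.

Lomuto partition with pivot = 16:

Initial array: [25, 27, 15, 30, 16, 30, 16]

arr[0]=25 > 16: no swap
arr[1]=27 > 16: no swap
arr[2]=15 <= 16: swap with position 0, array becomes [15, 27, 25, 30, 16, 30, 16]
arr[3]=30 > 16: no swap
arr[4]=16 <= 16: swap with position 1, array becomes [15, 16, 25, 30, 27, 30, 16]
arr[5]=30 > 16: no swap

Place pivot at position 2: [15, 16, 16, 30, 27, 30, 25]
Pivot position: 2

After partitioning with pivot 16, the array becomes [15, 16, 16, 30, 27, 30, 25]. The pivot is placed at index 2. All elements to the left of the pivot are <= 16, and all elements to the right are > 16.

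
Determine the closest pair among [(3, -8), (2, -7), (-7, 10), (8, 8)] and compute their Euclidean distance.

Computing all pairwise distances among 4 points:

d((3, -8), (2, -7)) = 1.4142 <-- minimum
d((3, -8), (-7, 10)) = 20.5913
d((3, -8), (8, 8)) = 16.7631
d((2, -7), (-7, 10)) = 19.2354
d((2, -7), (8, 8)) = 16.1555
d((-7, 10), (8, 8)) = 15.1327

Closest pair: (3, -8) and (2, -7) with distance 1.4142

The closest pair is (3, -8) and (2, -7) with Euclidean distance 1.4142. For 4 points, brute-force pairwise comparison is shown above. For large n, the divide-and-conquer algorithm (sort by x, recurse on halves, check the dividing strip) achieves O(n log n).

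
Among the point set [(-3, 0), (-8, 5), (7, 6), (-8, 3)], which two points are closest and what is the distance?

Computing all pairwise distances among 4 points:

d((-3, 0), (-8, 5)) = 7.0711
d((-3, 0), (7, 6)) = 11.6619
d((-3, 0), (-8, 3)) = 5.831
d((-8, 5), (7, 6)) = 15.0333
d((-8, 5), (-8, 3)) = 2.0 <-- minimum
d((7, 6), (-8, 3)) = 15.2971

Closest pair: (-8, 5) and (-8, 3) with distance 2.0

The closest pair is (-8, 5) and (-8, 3) with Euclidean distance 2.0. For 4 points, brute-force pairwise comparison is shown above. For large n, the divide-and-conquer algorithm (sort by x, recurse on halves, check the dividing strip) achieves O(n log n).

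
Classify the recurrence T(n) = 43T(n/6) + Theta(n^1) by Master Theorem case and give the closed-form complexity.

Master Theorem for T(n) = 43T(n/6) + O(n^1):

a = 43, b = 6, c = 1
log_b(a) = log_6(43) = 2.0992

Case 1: c = 1 < log_6(43) = 2.0992
T(n) = O(n^(log_6 43))

For T(n) = 43T(n/6) + O(n^1): log_6(43) = 2.0992. This is Case 1 of the Master Theorem (c < log_b(a), work dominated by leaves), giving O(n^(log_6 43)).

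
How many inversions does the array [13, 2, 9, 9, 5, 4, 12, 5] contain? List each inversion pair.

Finding inversions in [13, 2, 9, 9, 5, 4, 12, 5]:

(0, 1): arr[0]=13 > arr[1]=2
(0, 2): arr[0]=13 > arr[2]=9
(0, 3): arr[0]=13 > arr[3]=9
(0, 4): arr[0]=13 > arr[4]=5
(0, 5): arr[0]=13 > arr[5]=4
(0, 6): arr[0]=13 > arr[6]=12
(0, 7): arr[0]=13 > arr[7]=5
(2, 4): arr[2]=9 > arr[4]=5
(2, 5): arr[2]=9 > arr[5]=4
(2, 7): arr[2]=9 > arr[7]=5
(3, 4): arr[3]=9 > arr[4]=5
(3, 5): arr[3]=9 > arr[5]=4
(3, 7): arr[3]=9 > arr[7]=5
(4, 5): arr[4]=5 > arr[5]=4
(6, 7): arr[6]=12 > arr[7]=5

Total inversions: 15

The array has 15 inversion(s): (0,1), (0,2), (0,3), (0,4), (0,5), (0,6), (0,7), (2,4), (2,5), (2,7), (3,4), (3,5), (3,7), (4,5), (6,7). Each pair (i,j) satisfies i < j and arr[i] > arr[j].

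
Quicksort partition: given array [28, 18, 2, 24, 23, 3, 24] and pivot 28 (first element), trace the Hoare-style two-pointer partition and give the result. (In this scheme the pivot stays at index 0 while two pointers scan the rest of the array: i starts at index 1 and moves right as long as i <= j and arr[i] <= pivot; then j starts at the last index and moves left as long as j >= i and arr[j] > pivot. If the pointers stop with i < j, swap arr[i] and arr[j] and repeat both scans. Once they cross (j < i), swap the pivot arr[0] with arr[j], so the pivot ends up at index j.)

Hoare-style two-pointer partition with pivot = 28:

Initial array: [28, 18, 2, 24, 23, 3, 24]

Pointers start at i = 1, j = 6.
i ends at 7, j ends at 6: the pointers have crossed (j < i), so scanning stops.

Swap pivot arr[0] with arr[6] to place pivot at position 6: [24, 18, 2, 24, 23, 3, 28]
Pivot position: 6

After partitioning with pivot 28, the array becomes [24, 18, 2, 24, 23, 3, 28]. The pivot is placed at index 6. All elements to the left of the pivot are <= 28, and all elements to the right are > 28.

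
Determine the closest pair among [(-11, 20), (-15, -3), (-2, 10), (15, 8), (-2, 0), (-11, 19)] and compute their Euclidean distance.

Computing all pairwise distances among 6 points:

d((-11, 20), (-15, -3)) = 23.3452
d((-11, 20), (-2, 10)) = 13.4536
d((-11, 20), (15, 8)) = 28.6356
d((-11, 20), (-2, 0)) = 21.9317
d((-11, 20), (-11, 19)) = 1.0 <-- minimum
d((-15, -3), (-2, 10)) = 18.3848
d((-15, -3), (15, 8)) = 31.9531
d((-15, -3), (-2, 0)) = 13.3417
d((-15, -3), (-11, 19)) = 22.3607
d((-2, 10), (15, 8)) = 17.1172
d((-2, 10), (-2, 0)) = 10.0
d((-2, 10), (-11, 19)) = 12.7279
d((15, 8), (-2, 0)) = 18.7883
d((15, 8), (-11, 19)) = 28.2312
d((-2, 0), (-11, 19)) = 21.0238

Closest pair: (-11, 20) and (-11, 19) with distance 1.0

The closest pair is (-11, 20) and (-11, 19) with Euclidean distance 1.0. For 6 points, brute-force pairwise comparison is shown above. For large n, the divide-and-conquer algorithm (sort by x, recurse on halves, check the dividing strip) achieves O(n log n).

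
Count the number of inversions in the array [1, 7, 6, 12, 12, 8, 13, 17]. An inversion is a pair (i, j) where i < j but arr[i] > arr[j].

Finding inversions in [1, 7, 6, 12, 12, 8, 13, 17]:

(1, 2): arr[1]=7 > arr[2]=6
(3, 5): arr[3]=12 > arr[5]=8
(4, 5): arr[4]=12 > arr[5]=8

Total inversions: 3

The array has 3 inversion(s): (1,2), (3,5), (4,5). Each pair (i,j) satisfies i < j and arr[i] > arr[j].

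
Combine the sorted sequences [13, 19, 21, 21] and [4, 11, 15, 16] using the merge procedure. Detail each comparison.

Merging process:

Compare 13 vs 4: take 4 from right. Merged: [4]
Compare 13 vs 11: take 11 from right. Merged: [4, 11]
Compare 13 vs 15: take 13 from left. Merged: [4, 11, 13]
Compare 19 vs 15: take 15 from right. Merged: [4, 11, 13, 15]
Compare 19 vs 16: take 16 from right. Merged: [4, 11, 13, 15, 16]
Append remaining from left: [19, 21, 21]. Merged: [4, 11, 13, 15, 16, 19, 21, 21]

Final merged array: [4, 11, 13, 15, 16, 19, 21, 21]
Total comparisons: 5

The merged array is [4, 11, 13, 15, 16, 19, 21, 21], requiring 5 comparisons. The merge step runs in O(n) time where n is the total number of elements.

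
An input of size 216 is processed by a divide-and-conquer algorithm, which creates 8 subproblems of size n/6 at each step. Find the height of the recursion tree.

For divide and conquer with division factor 6:

Problem sizes at each level:
Level 0: 216
Level 1: 36
Level 2: 6
Level 3: 1

The root is level 0 and the size-1 base case is level 3 (the tree spans levels 0 through 3, i.e. 4 levels counting the root), so the depth is the number of divisions: log_6(216) = 3

The recursion tree depth is log_6(216) = 3. At each level, the problem size is divided by 6, so it takes 3 divisions to reduce to a base case of size 1. The algorithm makes 8 recursive calls at each level.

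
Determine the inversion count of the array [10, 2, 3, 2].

Finding inversions in [10, 2, 3, 2]:

(0, 1): arr[0]=10 > arr[1]=2
(0, 2): arr[0]=10 > arr[2]=3
(0, 3): arr[0]=10 > arr[3]=2
(2, 3): arr[2]=3 > arr[3]=2

Total inversions: 4

The array has 4 inversion(s): (0,1), (0,2), (0,3), (2,3). Each pair (i,j) satisfies i < j and arr[i] > arr[j].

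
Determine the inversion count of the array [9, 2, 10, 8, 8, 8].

Finding inversions in [9, 2, 10, 8, 8, 8]:

(0, 1): arr[0]=9 > arr[1]=2
(0, 3): arr[0]=9 > arr[3]=8
(0, 4): arr[0]=9 > arr[4]=8
(0, 5): arr[0]=9 > arr[5]=8
(2, 3): arr[2]=10 > arr[3]=8
(2, 4): arr[2]=10 > arr[4]=8
(2, 5): arr[2]=10 > arr[5]=8

Total inversions: 7

The array has 7 inversion(s): (0,1), (0,3), (0,4), (0,5), (2,3), (2,4), (2,5). Each pair (i,j) satisfies i < j and arr[i] > arr[j].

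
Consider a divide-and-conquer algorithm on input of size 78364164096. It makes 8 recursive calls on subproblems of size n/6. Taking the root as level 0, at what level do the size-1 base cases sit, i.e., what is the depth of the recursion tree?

For divide and conquer with division factor 6:

Problem sizes at each level:
Level 0: 78364164096
Level 1: 13060694016
Level 2: 2176782336
Level 3: 362797056
Level 4: 60466176
Level 5: 10077696
Level 6: 1679616
Level 7: 279936
Level 8: 46656
Level 9: 7776
Level 10: 1296
Level 11: 216
Level 12: 36
Level 13: 6
Level 14: 1

The root is level 0 and the size-1 base case is level 14 (the tree spans levels 0 through 14, i.e. 15 levels counting the root), so the depth is the number of divisions: log_6(78364164096) = 14

The recursion tree depth is log_6(78364164096) = 14. At each level, the problem size is divided by 6, so it takes 14 divisions to reduce to a base case of size 1. The algorithm makes 8 recursive calls at each level.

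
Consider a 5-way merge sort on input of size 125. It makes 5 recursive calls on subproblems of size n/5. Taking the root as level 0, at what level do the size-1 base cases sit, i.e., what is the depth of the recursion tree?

For divide and conquer with division factor 5:

Problem sizes at each level:
Level 0: 125
Level 1: 25
Level 2: 5
Level 3: 1

The root is level 0 and the size-1 base case is level 3 (the tree spans levels 0 through 3, i.e. 4 levels counting the root), so the depth is the number of divisions: log_5(125) = 3

The recursion tree depth is log_5(125) = 3. At each level, the problem size is divided by 5, so it takes 3 divisions to reduce to a base case of size 1. The algorithm makes 5 recursive calls at each level.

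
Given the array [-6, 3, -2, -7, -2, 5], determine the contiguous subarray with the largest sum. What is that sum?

Using Kadane's algorithm on [-6, 3, -2, -7, -2, 5]:

Scanning through the array:
Position 1 (value 3): max_ending_here = 3, max_so_far = 3
Position 2 (value -2): max_ending_here = 1, max_so_far = 3
Position 3 (value -7): max_ending_here = -6, max_so_far = 3
Position 4 (value -2): max_ending_here = -2, max_so_far = 3
Position 5 (value 5): max_ending_here = 5, max_so_far = 5

Maximum subarray: [5]
Maximum sum: 5

The maximum subarray is [5] with sum 5. This subarray runs from index 5 to index 5.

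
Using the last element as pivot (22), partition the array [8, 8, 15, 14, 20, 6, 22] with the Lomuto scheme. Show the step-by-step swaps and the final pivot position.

Lomuto partition with pivot = 22:

Initial array: [8, 8, 15, 14, 20, 6, 22]

arr[0]=8 <= 22: swap with position 0, array becomes [8, 8, 15, 14, 20, 6, 22]
arr[1]=8 <= 22: swap with position 1, array becomes [8, 8, 15, 14, 20, 6, 22]
arr[2]=15 <= 22: swap with position 2, array becomes [8, 8, 15, 14, 20, 6, 22]
arr[3]=14 <= 22: swap with position 3, array becomes [8, 8, 15, 14, 20, 6, 22]
arr[4]=20 <= 22: swap with position 4, array becomes [8, 8, 15, 14, 20, 6, 22]
arr[5]=6 <= 22: swap with position 5, array becomes [8, 8, 15, 14, 20, 6, 22]

Place pivot at position 6: [8, 8, 15, 14, 20, 6, 22]
Pivot position: 6

After partitioning with pivot 22, the array becomes [8, 8, 15, 14, 20, 6, 22]. The pivot is placed at index 6. All elements to the left of the pivot are <= 22, and all elements to the right are > 22.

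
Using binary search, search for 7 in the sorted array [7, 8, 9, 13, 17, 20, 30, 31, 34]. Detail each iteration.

Binary search for 7 in [7, 8, 9, 13, 17, 20, 30, 31, 34]:

lo=0, hi=8, mid=4, arr[mid]=17 -> 17 > 7, search left half
lo=0, hi=3, mid=1, arr[mid]=8 -> 8 > 7, search left half
lo=0, hi=0, mid=0, arr[mid]=7 -> Found target at index 0!

Binary search finds 7 at index 0 after 3 comparisons. The search repeatedly halves the search space by comparing with the middle element.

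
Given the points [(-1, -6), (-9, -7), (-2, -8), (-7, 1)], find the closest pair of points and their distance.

Computing all pairwise distances among 4 points:

d((-1, -6), (-9, -7)) = 8.0623
d((-1, -6), (-2, -8)) = 2.2361 <-- minimum
d((-1, -6), (-7, 1)) = 9.2195
d((-9, -7), (-2, -8)) = 7.0711
d((-9, -7), (-7, 1)) = 8.2462
d((-2, -8), (-7, 1)) = 10.2956

Closest pair: (-1, -6) and (-2, -8) with distance 2.2361

The closest pair is (-1, -6) and (-2, -8) with Euclidean distance 2.2361. For 4 points, brute-force pairwise comparison is shown above. For large n, the divide-and-conquer algorithm (sort by x, recurse on halves, check the dividing strip) achieves O(n log n).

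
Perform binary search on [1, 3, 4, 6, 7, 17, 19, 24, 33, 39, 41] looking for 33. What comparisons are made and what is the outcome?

Binary search for 33 in [1, 3, 4, 6, 7, 17, 19, 24, 33, 39, 41]:

lo=0, hi=10, mid=5, arr[mid]=17 -> 17 < 33, search right half
lo=6, hi=10, mid=8, arr[mid]=33 -> Found target at index 8!

Binary search finds 33 at index 8 after 2 comparisons. The search repeatedly halves the search space by comparing with the middle element.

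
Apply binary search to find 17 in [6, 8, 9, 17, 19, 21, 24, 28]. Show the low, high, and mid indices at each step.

Binary search for 17 in [6, 8, 9, 17, 19, 21, 24, 28]:

lo=0, hi=7, mid=3, arr[mid]=17 -> Found target at index 3!

Binary search finds 17 at index 3 after 1 comparisons. The search repeatedly halves the search space by comparing with the middle element.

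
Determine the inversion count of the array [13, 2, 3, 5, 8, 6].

Finding inversions in [13, 2, 3, 5, 8, 6]:

(0, 1): arr[0]=13 > arr[1]=2
(0, 2): arr[0]=13 > arr[2]=3
(0, 3): arr[0]=13 > arr[3]=5
(0, 4): arr[0]=13 > arr[4]=8
(0, 5): arr[0]=13 > arr[5]=6
(4, 5): arr[4]=8 > arr[5]=6

Total inversions: 6

The array has 6 inversion(s): (0,1), (0,2), (0,3), (0,4), (0,5), (4,5). Each pair (i,j) satisfies i < j and arr[i] > arr[j].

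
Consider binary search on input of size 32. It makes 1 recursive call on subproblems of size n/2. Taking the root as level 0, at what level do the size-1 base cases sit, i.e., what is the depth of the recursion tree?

For divide and conquer with division factor 2:

Problem sizes at each level:
Level 0: 32
Level 1: 16
Level 2: 8
Level 3: 4
Level 4: 2
Level 5: 1

The root is level 0 and the size-1 base case is level 5 (the tree spans levels 0 through 5, i.e. 6 levels counting the root), so the depth is the number of divisions: log_2(32) = 5

The recursion tree depth is log_2(32) = 5. At each level, the problem size is divided by 2, so it takes 5 divisions to reduce to a base case of size 1. The algorithm makes 1 recursive call at each level.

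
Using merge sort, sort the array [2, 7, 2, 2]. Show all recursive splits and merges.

Merge sort trace:

Split: [2, 7, 2, 2] -> [2, 7] and [2, 2]
  Split: [2, 7] -> [2] and [7]
  Merge: [2] + [7] -> [2, 7]
  Split: [2, 2] -> [2] and [2]
  Merge: [2] + [2] -> [2, 2]
Merge: [2, 7] + [2, 2] -> [2, 2, 2, 7]

Final sorted array: [2, 2, 2, 7]

The merge sort proceeds by recursively splitting the array and merging sorted halves.
After all merges, the sorted array is [2, 2, 2, 7].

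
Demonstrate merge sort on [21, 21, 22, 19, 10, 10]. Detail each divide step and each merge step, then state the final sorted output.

Merge sort trace:

Split: [21, 21, 22, 19, 10, 10] -> [21, 21, 22] and [19, 10, 10]
  Split: [21, 21, 22] -> [21] and [21, 22]
    Split: [21, 22] -> [21] and [22]
    Merge: [21] + [22] -> [21, 22]
  Merge: [21] + [21, 22] -> [21, 21, 22]
  Split: [19, 10, 10] -> [19] and [10, 10]
    Split: [10, 10] -> [10] and [10]
    Merge: [10] + [10] -> [10, 10]
  Merge: [19] + [10, 10] -> [10, 10, 19]
Merge: [21, 21, 22] + [10, 10, 19] -> [10, 10, 19, 21, 21, 22]

Final sorted array: [10, 10, 19, 21, 21, 22]

The merge sort proceeds by recursively splitting the array and merging sorted halves.
After all merges, the sorted array is [10, 10, 19, 21, 21, 22].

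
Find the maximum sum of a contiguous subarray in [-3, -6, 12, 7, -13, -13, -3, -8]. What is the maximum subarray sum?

Using Kadane's algorithm on [-3, -6, 12, 7, -13, -13, -3, -8]:

Scanning through the array:
Position 1 (value -6): max_ending_here = -6, max_so_far = -3
Position 2 (value 12): max_ending_here = 12, max_so_far = 12
Position 3 (value 7): max_ending_here = 19, max_so_far = 19
Position 4 (value -13): max_ending_here = 6, max_so_far = 19
Position 5 (value -13): max_ending_here = -7, max_so_far = 19
Position 6 (value -3): max_ending_here = -3, max_so_far = 19
Position 7 (value -8): max_ending_here = -8, max_so_far = 19

Maximum subarray: [12, 7]
Maximum sum: 19

The maximum subarray is [12, 7] with sum 19. This subarray runs from index 2 to index 3.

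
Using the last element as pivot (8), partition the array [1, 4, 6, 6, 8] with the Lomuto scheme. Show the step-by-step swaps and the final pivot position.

Lomuto partition with pivot = 8:

Initial array: [1, 4, 6, 6, 8]

arr[0]=1 <= 8: swap with position 0, array becomes [1, 4, 6, 6, 8]
arr[1]=4 <= 8: swap with position 1, array becomes [1, 4, 6, 6, 8]
arr[2]=6 <= 8: swap with position 2, array becomes [1, 4, 6, 6, 8]
arr[3]=6 <= 8: swap with position 3, array becomes [1, 4, 6, 6, 8]

Place pivot at position 4: [1, 4, 6, 6, 8]
Pivot position: 4

After partitioning with pivot 8, the array becomes [1, 4, 6, 6, 8]. The pivot is placed at index 4. All elements to the left of the pivot are <= 8, and all elements to the right are > 8.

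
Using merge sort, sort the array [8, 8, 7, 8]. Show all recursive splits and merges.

Merge sort trace:

Split: [8, 8, 7, 8] -> [8, 8] and [7, 8]
  Split: [8, 8] -> [8] and [8]
  Merge: [8] + [8] -> [8, 8]
  Split: [7, 8] -> [7] and [8]
  Merge: [7] + [8] -> [7, 8]
Merge: [8, 8] + [7, 8] -> [7, 8, 8, 8]

Final sorted array: [7, 8, 8, 8]

The merge sort proceeds by recursively splitting the array and merging sorted halves.
After all merges, the sorted array is [7, 8, 8, 8].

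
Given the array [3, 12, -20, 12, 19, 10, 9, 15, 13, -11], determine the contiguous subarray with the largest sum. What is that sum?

Using Kadane's algorithm on [3, 12, -20, 12, 19, 10, 9, 15, 13, -11]:

Scanning through the array:
Position 1 (value 12): max_ending_here = 15, max_so_far = 15
Position 2 (value -20): max_ending_here = -5, max_so_far = 15
Position 3 (value 12): max_ending_here = 12, max_so_far = 15
Position 4 (value 19): max_ending_here = 31, max_so_far = 31
Position 5 (value 10): max_ending_here = 41, max_so_far = 41
Position 6 (value 9): max_ending_here = 50, max_so_far = 50
Position 7 (value 15): max_ending_here = 65, max_so_far = 65
Position 8 (value 13): max_ending_here = 78, max_so_far = 78
Position 9 (value -11): max_ending_here = 67, max_so_far = 78

Maximum subarray: [12, 19, 10, 9, 15, 13]
Maximum sum: 78

The maximum subarray is [12, 19, 10, 9, 15, 13] with sum 78. This subarray runs from index 3 to index 8.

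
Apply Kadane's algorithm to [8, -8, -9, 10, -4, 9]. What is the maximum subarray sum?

Using Kadane's algorithm on [8, -8, -9, 10, -4, 9]:

Scanning through the array:
Position 1 (value -8): max_ending_here = 0, max_so_far = 8
Position 2 (value -9): max_ending_here = -9, max_so_far = 8
Position 3 (value 10): max_ending_here = 10, max_so_far = 10
Position 4 (value -4): max_ending_here = 6, max_so_far = 10
Position 5 (value 9): max_ending_here = 15, max_so_far = 15

Maximum subarray: [10, -4, 9]
Maximum sum: 15

The maximum subarray is [10, -4, 9] with sum 15. This subarray runs from index 3 to index 5.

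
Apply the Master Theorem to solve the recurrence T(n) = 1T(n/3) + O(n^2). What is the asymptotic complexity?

Master Theorem for T(n) = 1T(n/3) + O(n^2):

a = 1, b = 3, c = 2
log_b(a) = log_3(1) = 0.0000

Case 3: c = 2 > log_3(1) = 0.0000
T(n) = O(n^2) = O(n^2)

For T(n) = 1T(n/3) + O(n^2): log_3(1) = 0.0000. This is Case 3 of the Master Theorem (c > log_b(a), work dominated by root), giving O(n^2).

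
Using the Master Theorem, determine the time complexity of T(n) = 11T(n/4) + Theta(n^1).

Master Theorem for T(n) = 11T(n/4) + O(n^1):

a = 11, b = 4, c = 1
log_b(a) = log_4(11) = 1.7297

Case 1: c = 1 < log_4(11) = 1.7297
T(n) = O(n^(log_4 11))

For T(n) = 11T(n/4) + O(n^1): log_4(11) = 1.7297. This is Case 1 of the Master Theorem (c < log_b(a), work dominated by leaves), giving O(n^(log_4 11)).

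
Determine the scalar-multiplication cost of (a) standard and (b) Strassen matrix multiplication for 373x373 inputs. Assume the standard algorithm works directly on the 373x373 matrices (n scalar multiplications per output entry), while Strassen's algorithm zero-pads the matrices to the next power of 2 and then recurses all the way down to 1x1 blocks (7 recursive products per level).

Matrix multiplication for 373x373 matrices:

Strassen's algorithm requires power-of-2 dimensions. Pad 373x373 to 512x512 (next power of 2).

Standard algorithm: 373^3 = 51895117 multiplications
Strassen's algorithm: 7^(log2(512)) = 7^9 = 40353607 multiplications
Savings: 51895117 - 40353607 = 11541510 multiplications

Standard: 51895117 multiplications (373^3). Strassen: 40353607 multiplications (7^9, after padding to 512x512). Strassen reduces 8 recursive multiplications to 7 at each level.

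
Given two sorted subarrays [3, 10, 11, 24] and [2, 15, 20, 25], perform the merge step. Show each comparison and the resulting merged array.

Merging process:

Compare 3 vs 2: take 2 from right. Merged: [2]
Compare 3 vs 15: take 3 from left. Merged: [2, 3]
Compare 10 vs 15: take 10 from left. Merged: [2, 3, 10]
Compare 11 vs 15: take 11 from left. Merged: [2, 3, 10, 11]
Compare 24 vs 15: take 15 from right. Merged: [2, 3, 10, 11, 15]
Compare 24 vs 20: take 20 from right. Merged: [2, 3, 10, 11, 15, 20]
Compare 24 vs 25: take 24 from left. Merged: [2, 3, 10, 11, 15, 20, 24]
Append remaining from right: [25]. Merged: [2, 3, 10, 11, 15, 20, 24, 25]

Final merged array: [2, 3, 10, 11, 15, 20, 24, 25]
Total comparisons: 7

The merged array is [2, 3, 10, 11, 15, 20, 24, 25], requiring 7 comparisons. The merge step runs in O(n) time where n is the total number of elements.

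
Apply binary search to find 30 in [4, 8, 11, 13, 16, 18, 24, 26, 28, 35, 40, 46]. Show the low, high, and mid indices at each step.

Binary search for 30 in [4, 8, 11, 13, 16, 18, 24, 26, 28, 35, 40, 46]:

lo=0, hi=11, mid=5, arr[mid]=18 -> 18 < 30, search right half
lo=6, hi=11, mid=8, arr[mid]=28 -> 28 < 30, search right half
lo=9, hi=11, mid=10, arr[mid]=40 -> 40 > 30, search left half
lo=9, hi=9, mid=9, arr[mid]=35 -> 35 > 30, search left half
lo=9 > hi=8, target 30 not found

Binary search determines that 30 is not in the array after 4 comparisons. The search space was exhausted without finding the target.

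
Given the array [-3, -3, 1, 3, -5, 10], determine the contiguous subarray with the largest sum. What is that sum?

Using Kadane's algorithm on [-3, -3, 1, 3, -5, 10]:

Scanning through the array:
Position 1 (value -3): max_ending_here = -3, max_so_far = -3
Position 2 (value 1): max_ending_here = 1, max_so_far = 1
Position 3 (value 3): max_ending_here = 4, max_so_far = 4
Position 4 (value -5): max_ending_here = -1, max_so_far = 4
Position 5 (value 10): max_ending_here = 10, max_so_far = 10

Maximum subarray: [10]
Maximum sum: 10

The maximum subarray is [10] with sum 10. This subarray runs from index 5 to index 5.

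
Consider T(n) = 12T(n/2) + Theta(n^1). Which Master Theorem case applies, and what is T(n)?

Master Theorem for T(n) = 12T(n/2) + O(n^1):

a = 12, b = 2, c = 1
log_b(a) = log_2(12) = 3.5850

Case 1: c = 1 < log_2(12) = 3.5850
T(n) = O(n^(log_2 12))

For T(n) = 12T(n/2) + O(n^1): log_2(12) = 3.5850. This is Case 1 of the Master Theorem (c < log_b(a), work dominated by leaves), giving O(n^(log_2 12)).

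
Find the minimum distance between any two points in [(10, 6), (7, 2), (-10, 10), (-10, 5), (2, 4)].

Computing all pairwise distances among 5 points:

d((10, 6), (7, 2)) = 5.0 <-- minimum
d((10, 6), (-10, 10)) = 20.3961
d((10, 6), (-10, 5)) = 20.025
d((10, 6), (2, 4)) = 8.2462
d((7, 2), (-10, 10)) = 18.7883
d((7, 2), (-10, 5)) = 17.2627
d((7, 2), (2, 4)) = 5.3852
d((-10, 10), (-10, 5)) = 5.0 <-- minimum
d((-10, 10), (2, 4)) = 13.4164
d((-10, 5), (2, 4)) = 12.0416

Minimum distance: 5.0 (tie among 2 pairs: (10, 6) and (7, 2); (-10, 10) and (-10, 5))

The minimum Euclidean distance is 5.0. There is a tie: 2 pairs achieve this minimum — (10, 6) and (7, 2); (-10, 10) and (-10, 5). Any of these is a valid closest pair. For 5 points, brute-force pairwise comparison is shown above. For large n, the divide-and-conquer algorithm (sort by x, recurse on halves, check the dividing strip) achieves O(n log n).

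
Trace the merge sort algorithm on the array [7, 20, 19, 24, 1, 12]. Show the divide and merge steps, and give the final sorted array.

Merge sort trace:

Split: [7, 20, 19, 24, 1, 12] -> [7, 20, 19] and [24, 1, 12]
  Split: [7, 20, 19] -> [7] and [20, 19]
    Split: [20, 19] -> [20] and [19]
    Merge: [20] + [19] -> [19, 20]
  Merge: [7] + [19, 20] -> [7, 19, 20]
  Split: [24, 1, 12] -> [24] and [1, 12]
    Split: [1, 12] -> [1] and [12]
    Merge: [1] + [12] -> [1, 12]
  Merge: [24] + [1, 12] -> [1, 12, 24]
Merge: [7, 19, 20] + [1, 12, 24] -> [1, 7, 12, 19, 20, 24]

Final sorted array: [1, 7, 12, 19, 20, 24]

The merge sort proceeds by recursively splitting the array and merging sorted halves.
After all merges, the sorted array is [1, 7, 12, 19, 20, 24].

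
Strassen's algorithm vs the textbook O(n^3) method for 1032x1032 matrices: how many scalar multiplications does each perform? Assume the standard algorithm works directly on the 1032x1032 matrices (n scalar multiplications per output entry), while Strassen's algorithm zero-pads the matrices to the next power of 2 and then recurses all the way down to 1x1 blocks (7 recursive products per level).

Matrix multiplication for 1032x1032 matrices:

Strassen's algorithm requires power-of-2 dimensions. Pad 1032x1032 to 2048x2048 (next power of 2).

Standard algorithm: 1032^3 = 1099104768 multiplications
Strassen's algorithm: 7^(log2(2048)) = 7^11 = 1977326743 multiplications
Difference: 1099104768 - 1977326743 = -878221975 (Strassen uses MORE here due to padding overhead — for small or just-over-power-of-2 n, padding can outweigh the per-level savings)

Standard: 1099104768 multiplications (1032^3). Strassen: 1977326743 multiplications (7^11, after padding to 2048x2048). Strassen reduces 8 recursive multiplications to 7 at each level.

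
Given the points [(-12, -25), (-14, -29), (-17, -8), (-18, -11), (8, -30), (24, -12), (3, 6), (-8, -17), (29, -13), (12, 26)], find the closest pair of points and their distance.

Computing all pairwise distances among 10 points:

d((-12, -25), (-14, -29)) = 4.4721
d((-12, -25), (-17, -8)) = 17.72
d((-12, -25), (-18, -11)) = 15.2315
d((-12, -25), (8, -30)) = 20.6155
d((-12, -25), (24, -12)) = 38.2753
d((-12, -25), (3, 6)) = 34.4384
d((-12, -25), (-8, -17)) = 8.9443
d((-12, -25), (29, -13)) = 42.72
d((-12, -25), (12, 26)) = 56.3649
d((-14, -29), (-17, -8)) = 21.2132
d((-14, -29), (-18, -11)) = 18.4391
d((-14, -29), (8, -30)) = 22.0227
d((-14, -29), (24, -12)) = 41.6293
d((-14, -29), (3, 6)) = 38.9102
d((-14, -29), (-8, -17)) = 13.4164
d((-14, -29), (29, -13)) = 45.8803
d((-14, -29), (12, 26)) = 60.8358
d((-17, -8), (-18, -11)) = 3.1623 <-- minimum
d((-17, -8), (8, -30)) = 33.3017
d((-17, -8), (24, -12)) = 41.1947
d((-17, -8), (3, 6)) = 24.4131
d((-17, -8), (-8, -17)) = 12.7279
d((-17, -8), (29, -13)) = 46.2709
d((-17, -8), (12, 26)) = 44.6878
d((-18, -11), (8, -30)) = 32.2025
d((-18, -11), (24, -12)) = 42.0119
d((-18, -11), (3, 6)) = 27.0185
d((-18, -11), (-8, -17)) = 11.6619
d((-18, -11), (29, -13)) = 47.0425
d((-18, -11), (12, 26)) = 47.634
d((8, -30), (24, -12)) = 24.0832
d((8, -30), (3, 6)) = 36.3456
d((8, -30), (-8, -17)) = 20.6155
d((8, -30), (29, -13)) = 27.0185
d((8, -30), (12, 26)) = 56.1427
d((24, -12), (3, 6)) = 27.6586
d((24, -12), (-8, -17)) = 32.3883
d((24, -12), (29, -13)) = 5.099
d((24, -12), (12, 26)) = 39.8497
d((3, 6), (-8, -17)) = 25.4951
d((3, 6), (29, -13)) = 32.2025
d((3, 6), (12, 26)) = 21.9317
d((-8, -17), (29, -13)) = 37.2156
d((-8, -17), (12, 26)) = 47.4236
d((29, -13), (12, 26)) = 42.5441

Closest pair: (-17, -8) and (-18, -11) with distance 3.1623

The closest pair is (-17, -8) and (-18, -11) with Euclidean distance 3.1623. For 10 points, brute-force pairwise comparison is shown above. For large n, the divide-and-conquer algorithm (sort by x, recurse on halves, check the dividing strip) achieves O(n log n).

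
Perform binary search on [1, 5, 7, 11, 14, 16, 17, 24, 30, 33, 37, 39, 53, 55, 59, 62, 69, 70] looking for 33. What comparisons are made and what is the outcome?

Binary search for 33 in [1, 5, 7, 11, 14, 16, 17, 24, 30, 33, 37, 39, 53, 55, 59, 62, 69, 70]:

lo=0, hi=17, mid=8, arr[mid]=30 -> 30 < 33, search right half
lo=9, hi=17, mid=13, arr[mid]=55 -> 55 > 33, search left half
lo=9, hi=12, mid=10, arr[mid]=37 -> 37 > 33, search left half
lo=9, hi=9, mid=9, arr[mid]=33 -> Found target at index 9!

Binary search finds 33 at index 9 after 4 comparisons. The search repeatedly halves the search space by comparing with the middle element.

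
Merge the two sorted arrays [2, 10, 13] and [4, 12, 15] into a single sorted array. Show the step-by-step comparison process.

Merging process:

Compare 2 vs 4: take 2 from left. Merged: [2]
Compare 10 vs 4: take 4 from right. Merged: [2, 4]
Compare 10 vs 12: take 10 from left. Merged: [2, 4, 10]
Compare 13 vs 12: take 12 from right. Merged: [2, 4, 10, 12]
Compare 13 vs 15: take 13 from left. Merged: [2, 4, 10, 12, 13]
Append remaining from right: [15]. Merged: [2, 4, 10, 12, 13, 15]

Final merged array: [2, 4, 10, 12, 13, 15]
Total comparisons: 5

The merged array is [2, 4, 10, 12, 13, 15], requiring 5 comparisons. The merge step runs in O(n) time where n is the total number of elements.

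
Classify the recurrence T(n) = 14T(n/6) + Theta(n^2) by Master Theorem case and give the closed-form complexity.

Master Theorem for T(n) = 14T(n/6) + O(n^2):

a = 14, b = 6, c = 2
log_b(a) = log_6(14) = 1.4729

Case 3: c = 2 > log_6(14) = 1.4729
T(n) = O(n^2) = O(n^2)

For T(n) = 14T(n/6) + O(n^2): log_6(14) = 1.4729. This is Case 3 of the Master Theorem (c > log_b(a), work dominated by root), giving O(n^2).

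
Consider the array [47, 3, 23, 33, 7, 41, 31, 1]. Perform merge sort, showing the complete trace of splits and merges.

Merge sort trace:

Split: [47, 3, 23, 33, 7, 41, 31, 1] -> [47, 3, 23, 33] and [7, 41, 31, 1]
  Split: [47, 3, 23, 33] -> [47, 3] and [23, 33]
    Split: [47, 3] -> [47] and [3]
    Merge: [47] + [3] -> [3, 47]
    Split: [23, 33] -> [23] and [33]
    Merge: [23] + [33] -> [23, 33]
  Merge: [3, 47] + [23, 33] -> [3, 23, 33, 47]
  Split: [7, 41, 31, 1] -> [7, 41] and [31, 1]
    Split: [7, 41] -> [7] and [41]
    Merge: [7] + [41] -> [7, 41]
    Split: [31, 1] -> [31] and [1]
    Merge: [31] + [1] -> [1, 31]
  Merge: [7, 41] + [1, 31] -> [1, 7, 31, 41]
Merge: [3, 23, 33, 47] + [1, 7, 31, 41] -> [1, 3, 7, 23, 31, 33, 41, 47]

Final sorted array: [1, 3, 7, 23, 31, 33, 41, 47]

The merge sort proceeds by recursively splitting the array and merging sorted halves.
After all merges, the sorted array is [1, 3, 7, 23, 31, 33, 41, 47].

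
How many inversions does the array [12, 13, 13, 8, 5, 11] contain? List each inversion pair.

Finding inversions in [12, 13, 13, 8, 5, 11]:

(0, 3): arr[0]=12 > arr[3]=8
(0, 4): arr[0]=12 > arr[4]=5
(0, 5): arr[0]=12 > arr[5]=11
(1, 3): arr[1]=13 > arr[3]=8
(1, 4): arr[1]=13 > arr[4]=5
(1, 5): arr[1]=13 > arr[5]=11
(2, 3): arr[2]=13 > arr[3]=8
(2, 4): arr[2]=13 > arr[4]=5
(2, 5): arr[2]=13 > arr[5]=11
(3, 4): arr[3]=8 > arr[4]=5

Total inversions: 10

The array has 10 inversion(s): (0,3), (0,4), (0,5), (1,3), (1,4), (1,5), (2,3), (2,4), (2,5), (3,4). Each pair (i,j) satisfies i < j and arr[i] > arr[j].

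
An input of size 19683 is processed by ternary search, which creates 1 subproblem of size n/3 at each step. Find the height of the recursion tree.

For divide and conquer with division factor 3:

Problem sizes at each level:
Level 0: 19683
Level 1: 6561
Level 2: 2187
Level 3: 729
Level 4: 243
Level 5: 81
Level 6: 27
Level 7: 9
Level 8: 3
Level 9: 1

The root is level 0 and the size-1 base case is level 9 (the tree spans levels 0 through 9, i.e. 10 levels counting the root), so the depth is the number of divisions: log_3(19683) = 9

The recursion tree depth is log_3(19683) = 9. At each level, the problem size is divided by 3, so it takes 9 divisions to reduce to a base case of size 1. The algorithm makes 1 recursive call at each level.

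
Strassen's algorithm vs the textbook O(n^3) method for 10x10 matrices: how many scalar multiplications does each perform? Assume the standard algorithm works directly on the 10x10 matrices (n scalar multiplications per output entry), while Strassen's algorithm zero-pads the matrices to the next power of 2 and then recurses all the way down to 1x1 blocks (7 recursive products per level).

Matrix multiplication for 10x10 matrices:

Strassen's algorithm requires power-of-2 dimensions. Pad 10x10 to 16x16 (next power of 2).

Standard algorithm: 10^3 = 1000 multiplications
Strassen's algorithm: 7^(log2(16)) = 7^4 = 2401 multiplications
Difference: 1000 - 2401 = -1401 (Strassen uses MORE here due to padding overhead — for small or just-over-power-of-2 n, padding can outweigh the per-level savings)

Standard: 1000 multiplications (10^3). Strassen: 2401 multiplications (7^4, after padding to 16x16). Strassen reduces 8 recursive multiplications to 7 at each level.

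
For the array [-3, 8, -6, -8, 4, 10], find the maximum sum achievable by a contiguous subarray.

Using Kadane's algorithm on [-3, 8, -6, -8, 4, 10]:

Scanning through the array:
Position 1 (value 8): max_ending_here = 8, max_so_far = 8
Position 2 (value -6): max_ending_here = 2, max_so_far = 8
Position 3 (value -8): max_ending_here = -6, max_so_far = 8
Position 4 (value 4): max_ending_here = 4, max_so_far = 8
Position 5 (value 10): max_ending_here = 14, max_so_far = 14

Maximum subarray: [4, 10]
Maximum sum: 14

The maximum subarray is [4, 10] with sum 14. This subarray runs from index 4 to index 5.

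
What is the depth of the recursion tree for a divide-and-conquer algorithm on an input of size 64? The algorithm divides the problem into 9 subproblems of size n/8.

For divide and conquer with division factor 8:

Problem sizes at each level:
Level 0: 64
Level 1: 8
Level 2: 1

The root is level 0 and the size-1 base case is level 2 (the tree spans levels 0 through 2, i.e. 3 levels counting the root), so the depth is the number of divisions: log_8(64) = 2

The recursion tree depth is log_8(64) = 2. At each level, the problem size is divided by 8, so it takes 2 divisions to reduce to a base case of size 1. The algorithm makes 9 recursive calls at each level.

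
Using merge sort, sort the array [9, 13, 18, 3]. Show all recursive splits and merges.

Merge sort trace:

Split: [9, 13, 18, 3] -> [9, 13] and [18, 3]
  Split: [9, 13] -> [9] and [13]
  Merge: [9] + [13] -> [9, 13]
  Split: [18, 3] -> [18] and [3]
  Merge: [18] + [3] -> [3, 18]
Merge: [9, 13] + [3, 18] -> [3, 9, 13, 18]

Final sorted array: [3, 9, 13, 18]

The merge sort proceeds by recursively splitting the array and merging sorted halves.
After all merges, the sorted array is [3, 9, 13, 18].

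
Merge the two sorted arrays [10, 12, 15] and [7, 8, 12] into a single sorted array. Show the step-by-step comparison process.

Merging process:

Compare 10 vs 7: take 7 from right. Merged: [7]
Compare 10 vs 8: take 8 from right. Merged: [7, 8]
Compare 10 vs 12: take 10 from left. Merged: [7, 8, 10]
Compare 12 vs 12: take 12 from left. Merged: [7, 8, 10, 12]
Compare 15 vs 12: take 12 from right. Merged: [7, 8, 10, 12, 12]
Append remaining from left: [15]. Merged: [7, 8, 10, 12, 12, 15]

Final merged array: [7, 8, 10, 12, 12, 15]
Total comparisons: 5

The merged array is [7, 8, 10, 12, 12, 15], requiring 5 comparisons. The merge step runs in O(n) time where n is the total number of elements.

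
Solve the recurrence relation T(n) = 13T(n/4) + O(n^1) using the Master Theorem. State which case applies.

Master Theorem for T(n) = 13T(n/4) + O(n^1):

a = 13, b = 4, c = 1
log_b(a) = log_4(13) = 1.8502

Case 1: c = 1 < log_4(13) = 1.8502
T(n) = O(n^(log_4 13))

For T(n) = 13T(n/4) + O(n^1): log_4(13) = 1.8502. This is Case 1 of the Master Theorem (c < log_b(a), work dominated by leaves), giving O(n^(log_4 13)).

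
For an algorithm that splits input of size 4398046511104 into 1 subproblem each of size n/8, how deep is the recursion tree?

For divide and conquer with division factor 8:

Problem sizes at each level:
Level 0: 4398046511104
Level 1: 549755813888
Level 2: 68719476736
Level 3: 8589934592
Level 4: 1073741824
Level 5: 134217728
Level 6: 16777216
Level 7: 2097152
Level 8: 262144
Level 9: 32768
Level 10: 4096
Level 11: 512
Level 12: 64
Level 13: 8
Level 14: 1

The root is level 0 and the size-1 base case is level 14 (the tree spans levels 0 through 14, i.e. 15 levels counting the root), so the depth is the number of divisions: log_8(4398046511104) = 14

The recursion tree depth is log_8(4398046511104) = 14. At each level, the problem size is divided by 8, so it takes 14 divisions to reduce to a base case of size 1. The algorithm makes 1 recursive call at each level.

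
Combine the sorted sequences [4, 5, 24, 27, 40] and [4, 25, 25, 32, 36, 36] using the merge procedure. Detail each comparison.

Merging process:

Compare 4 vs 4: take 4 from left. Merged: [4]
Compare 5 vs 4: take 4 from right. Merged: [4, 4]
Compare 5 vs 25: take 5 from left. Merged: [4, 4, 5]
Compare 24 vs 25: take 24 from left. Merged: [4, 4, 5, 24]
Compare 27 vs 25: take 25 from right. Merged: [4, 4, 5, 24, 25]
Compare 27 vs 25: take 25 from right. Merged: [4, 4, 5, 24, 25, 25]
Compare 27 vs 32: take 27 from left. Merged: [4, 4, 5, 24, 25, 25, 27]
Compare 40 vs 32: take 32 from right. Merged: [4, 4, 5, 24, 25, 25, 27, 32]
Compare 40 vs 36: take 36 from right. Merged: [4, 4, 5, 24, 25, 25, 27, 32, 36]
Compare 40 vs 36: take 36 from right. Merged: [4, 4, 5, 24, 25, 25, 27, 32, 36, 36]
Append remaining from left: [40]. Merged: [4, 4, 5, 24, 25, 25, 27, 32, 36, 36, 40]

Final merged array: [4, 4, 5, 24, 25, 25, 27, 32, 36, 36, 40]
Total comparisons: 10

The merged array is [4, 4, 5, 24, 25, 25, 27, 32, 36, 36, 40], requiring 10 comparisons. The merge step runs in O(n) time where n is the total number of elements.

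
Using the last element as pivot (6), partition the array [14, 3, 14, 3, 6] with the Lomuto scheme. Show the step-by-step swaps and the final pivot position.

Lomuto partition with pivot = 6:

Initial array: [14, 3, 14, 3, 6]

arr[0]=14 > 6: no swap
arr[1]=3 <= 6: swap with position 0, array becomes [3, 14, 14, 3, 6]
arr[2]=14 > 6: no swap
arr[3]=3 <= 6: swap with position 1, array becomes [3, 3, 14, 14, 6]

Place pivot at position 2: [3, 3, 6, 14, 14]
Pivot position: 2

After partitioning with pivot 6, the array becomes [3, 3, 6, 14, 14]. The pivot is placed at index 2. All elements to the left of the pivot are <= 6, and all elements to the right are > 6.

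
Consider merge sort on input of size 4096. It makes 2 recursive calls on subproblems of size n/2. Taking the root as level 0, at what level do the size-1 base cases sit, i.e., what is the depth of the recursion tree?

For divide and conquer with division factor 2:

Problem sizes at each level:
Level 0: 4096
Level 1: 2048
Level 2: 1024
Level 3: 512
Level 4: 256
Level 5: 128
Level 6: 64
Level 7: 32
Level 8: 16
Level 9: 8
Level 10: 4
Level 11: 2
Level 12: 1

The root is level 0 and the size-1 base case is level 12 (the tree spans levels 0 through 12, i.e. 13 levels counting the root), so the depth is the number of divisions: log_2(4096) = 12

The recursion tree depth is log_2(4096) = 12. At each level, the problem size is divided by 2, so it takes 12 divisions to reduce to a base case of size 1. The algorithm makes 2 recursive calls at each level.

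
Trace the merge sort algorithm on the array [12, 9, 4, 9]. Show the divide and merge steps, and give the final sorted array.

Merge sort trace:

Split: [12, 9, 4, 9] -> [12, 9] and [4, 9]
  Split: [12, 9] -> [12] and [9]
  Merge: [12] + [9] -> [9, 12]
  Split: [4, 9] -> [4] and [9]
  Merge: [4] + [9] -> [4, 9]
Merge: [9, 12] + [4, 9] -> [4, 9, 9, 12]

Final sorted array: [4, 9, 9, 12]

The merge sort proceeds by recursively splitting the array and merging sorted halves.
After all merges, the sorted array is [4, 9, 9, 12].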